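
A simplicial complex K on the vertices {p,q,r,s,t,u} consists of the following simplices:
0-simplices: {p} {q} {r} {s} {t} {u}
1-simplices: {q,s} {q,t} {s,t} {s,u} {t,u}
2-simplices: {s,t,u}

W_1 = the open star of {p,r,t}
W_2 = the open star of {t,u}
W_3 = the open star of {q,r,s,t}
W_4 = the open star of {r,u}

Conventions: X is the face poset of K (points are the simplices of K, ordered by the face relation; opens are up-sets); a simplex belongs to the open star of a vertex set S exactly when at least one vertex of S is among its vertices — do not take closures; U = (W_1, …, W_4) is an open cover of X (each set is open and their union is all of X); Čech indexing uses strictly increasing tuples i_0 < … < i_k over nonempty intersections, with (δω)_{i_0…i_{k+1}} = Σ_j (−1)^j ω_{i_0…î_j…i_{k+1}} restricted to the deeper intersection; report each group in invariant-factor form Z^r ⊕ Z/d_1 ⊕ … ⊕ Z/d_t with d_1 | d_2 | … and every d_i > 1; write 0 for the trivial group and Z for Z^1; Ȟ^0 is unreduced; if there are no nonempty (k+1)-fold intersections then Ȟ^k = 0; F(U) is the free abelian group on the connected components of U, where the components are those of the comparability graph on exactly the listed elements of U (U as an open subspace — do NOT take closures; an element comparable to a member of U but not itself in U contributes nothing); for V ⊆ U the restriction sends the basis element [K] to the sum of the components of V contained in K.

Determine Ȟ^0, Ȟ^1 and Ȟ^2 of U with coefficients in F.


nerve of the cover:
  W1={{p},{r},{t},{q,t},{s,t},{t,u},{s,t,u}} W2={{t},{u},{q,t},{s,t},{s,u},{t,u},{s,t,u}} W3={{q},{r},{s},{t},{q,s},{q,t},{s,t},{s,u},{t,u},{s,t,u}} W4={{r},{u},{s,u},{t,u},{s,t,u}}
  W12={{t},{q,t},{s,t},{t,u},{s,t,u}} W13={{r},{t},{q,t},{s,t},{t,u},{s,t,u}} W14={{r},{t,u},{s,t,u}} W23={{t},{q,t},{s,t},{s,u},{t,u},{s,t,u}} W24={{u},{s,u},{t,u},{s,t,u}} W34={{r},{s,u},{t,u},{s,t,u}}
  W123={{t},{q,t},{s,t},{t,u},{s,t,u}} W124={{t,u},{s,t,u}} W134={{r},{t,u},{s,t,u}} W234={{s,u},{t,u},{s,t,u}}
  W1234={{t,u},{s,t,u}}
components per intersection:
  W1: {{p}} {{r}} {{t},{q,t},{s,t},{t,u},{s,t,u}}
  W2: {{t},{u},{q,t},{s,t},{s,u},{t,u},{s,t,u}}
  W3: {{q},{s},{t},{q,s},{q,t},{s,t},{s,u},{t,u},{s,t,u}} {{r}}
  W4: {{r}} {{u},{s,u},{t,u},{s,t,u}}
  W12: {{t},{q,t},{s,t},{t,u},{s,t,u}}
  W13: {{r}} {{t},{q,t},{s,t},{t,u},{s,t,u}}
  W14: {{r}} {{t,u},{s,t,u}}
  W23: {{t},{q,t},{s,t},{s,u},{t,u},{s,t,u}}
  W24: {{u},{s,u},{t,u},{s,t,u}}
  W34: {{r}} {{s,u},{t,u},{s,t,u}}
  W123: {{t},{q,t},{s,t},{t,u},{s,t,u}}
  W124: {{t,u},{s,t,u}}
  W134: {{r}} {{t,u},{s,t,u}}
  W234: {{s,u},{t,u},{s,t,u}}
  W1234: {{t,u},{s,t,u}}
C dims 8,9,5,1; δ0: rk 5, SNF 1^5; δ1: rk 4, SNF 1^4; δ2: rk 1, SNF 1^1
Ȟ^0 = (8 − 5) − 0 = 3, so Ȟ^0 ≅ Z^3
Ȟ^1 = (9 − 4) − 5 = 0, so Ȟ^1 ≅ 0
Ȟ^2 = (5 − 1) − 4 = 0, so Ȟ^2 ≅ 0

Ȟ^0 ≅ Z^3; Ȟ^1 ≅ 0; Ȟ^2 ≅ 0


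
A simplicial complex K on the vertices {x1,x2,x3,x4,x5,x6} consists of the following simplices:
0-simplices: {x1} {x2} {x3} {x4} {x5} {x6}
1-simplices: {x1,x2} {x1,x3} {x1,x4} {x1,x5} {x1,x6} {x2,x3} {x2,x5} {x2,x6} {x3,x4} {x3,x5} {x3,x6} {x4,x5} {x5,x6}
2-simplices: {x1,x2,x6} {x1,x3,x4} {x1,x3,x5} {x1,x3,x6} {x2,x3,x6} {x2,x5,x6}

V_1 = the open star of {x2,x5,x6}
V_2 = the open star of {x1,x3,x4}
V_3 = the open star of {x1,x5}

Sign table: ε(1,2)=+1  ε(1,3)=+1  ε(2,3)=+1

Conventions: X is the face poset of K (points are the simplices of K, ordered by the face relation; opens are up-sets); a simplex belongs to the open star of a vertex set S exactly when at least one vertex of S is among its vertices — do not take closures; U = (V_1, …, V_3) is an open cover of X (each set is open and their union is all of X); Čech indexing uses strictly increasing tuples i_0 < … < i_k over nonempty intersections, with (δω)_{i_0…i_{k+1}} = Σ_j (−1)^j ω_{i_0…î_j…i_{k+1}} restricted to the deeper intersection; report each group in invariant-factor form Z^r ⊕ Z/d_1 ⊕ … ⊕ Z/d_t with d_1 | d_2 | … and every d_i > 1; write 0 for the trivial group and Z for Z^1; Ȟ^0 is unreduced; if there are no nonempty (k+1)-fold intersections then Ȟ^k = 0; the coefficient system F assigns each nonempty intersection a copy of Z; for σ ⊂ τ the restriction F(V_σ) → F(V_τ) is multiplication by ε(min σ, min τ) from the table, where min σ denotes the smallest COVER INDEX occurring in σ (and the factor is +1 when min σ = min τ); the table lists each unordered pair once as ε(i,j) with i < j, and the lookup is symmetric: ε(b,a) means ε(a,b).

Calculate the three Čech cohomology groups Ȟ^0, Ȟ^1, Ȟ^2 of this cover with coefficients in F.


Ȟ^0 ≅ Z; Ȟ^1 ≅ 0; Ȟ^2 ≅ 0

intersection data:
  V1={{x2},{x5},{x6},{x1,x2},{x1,x5},{x1,x6},{x2,x3},{x2,x5},{x2,x6},{x3,x5},{x3,x6},{x4,x5},{x5,x6},{x1,x2,x6},{x1,x3,x5},{x1,x3,x6},{x2,x3,x6},{x2,x5,x6}} V2={{x1},{x3},{x4},{x1,x2},{x1,x3},{x1,x4},{x1,x5},{x1,x6},{x2,x3},{x3,x4},{x3,x5},{x3,x6},{x4,x5},{x1,x2,x6},{x1,x3,x4},{x1,x3,x5},{x1,x3,x6},{x2,x3,x6}} V3={{x1},{x5},{x1,x2},{x1,x3},{x1,x4},{x1,x5},{x1,x6},{x2,x5},{x3,x5},{x4,x5},{x5,x6},{x1,x2,x6},{x1,x3,x4},{x1,x3,x5},{x1,x3,x6},{x2,x5,x6}}
  V12={{x1,x2},{x1,x5},{x1,x6},{x2,x3},{x3,x5},{x3,x6},{x4,x5},{x1,x2,x6},{x1,x3,x5},{x1,x3,x6},{x2,x3,x6}} V13={{x5},{x1,x2},{x1,x5},{x1,x6},{x2,x5},{x3,x5},{x4,x5},{x5,x6},{x1,x2,x6},{x1,x3,x5},{x1,x3,x6},{x2,x5,x6}} V23={{x1},{x1,x2},{x1,x3},{x1,x4},{x1,x5},{x1,x6},{x3,x5},{x4,x5},{x1,x2,x6},{x1,x3,x4},{x1,x3,x5},{x1,x3,x6}}
  V123={{x1,x2},{x1,x5},{x1,x6},{x3,x5},{x4,x5},{x1,x2,x6},{x1,x3,x5},{x1,x3,x6}}
C dims 3,3,1; δ0: rk 2, SNF 1^2; δ1: rk 1, SNF 1^1
Ȟ^0 = (3 − 2) − 0 = 1, so Ȟ^0 ≅ Z
Ȟ^1 = (3 − 1) − 2 = 0, so Ȟ^1 ≅ 0
Ȟ^2 = (1 − 0) − 1 = 0, so Ȟ^2 ≅ 0


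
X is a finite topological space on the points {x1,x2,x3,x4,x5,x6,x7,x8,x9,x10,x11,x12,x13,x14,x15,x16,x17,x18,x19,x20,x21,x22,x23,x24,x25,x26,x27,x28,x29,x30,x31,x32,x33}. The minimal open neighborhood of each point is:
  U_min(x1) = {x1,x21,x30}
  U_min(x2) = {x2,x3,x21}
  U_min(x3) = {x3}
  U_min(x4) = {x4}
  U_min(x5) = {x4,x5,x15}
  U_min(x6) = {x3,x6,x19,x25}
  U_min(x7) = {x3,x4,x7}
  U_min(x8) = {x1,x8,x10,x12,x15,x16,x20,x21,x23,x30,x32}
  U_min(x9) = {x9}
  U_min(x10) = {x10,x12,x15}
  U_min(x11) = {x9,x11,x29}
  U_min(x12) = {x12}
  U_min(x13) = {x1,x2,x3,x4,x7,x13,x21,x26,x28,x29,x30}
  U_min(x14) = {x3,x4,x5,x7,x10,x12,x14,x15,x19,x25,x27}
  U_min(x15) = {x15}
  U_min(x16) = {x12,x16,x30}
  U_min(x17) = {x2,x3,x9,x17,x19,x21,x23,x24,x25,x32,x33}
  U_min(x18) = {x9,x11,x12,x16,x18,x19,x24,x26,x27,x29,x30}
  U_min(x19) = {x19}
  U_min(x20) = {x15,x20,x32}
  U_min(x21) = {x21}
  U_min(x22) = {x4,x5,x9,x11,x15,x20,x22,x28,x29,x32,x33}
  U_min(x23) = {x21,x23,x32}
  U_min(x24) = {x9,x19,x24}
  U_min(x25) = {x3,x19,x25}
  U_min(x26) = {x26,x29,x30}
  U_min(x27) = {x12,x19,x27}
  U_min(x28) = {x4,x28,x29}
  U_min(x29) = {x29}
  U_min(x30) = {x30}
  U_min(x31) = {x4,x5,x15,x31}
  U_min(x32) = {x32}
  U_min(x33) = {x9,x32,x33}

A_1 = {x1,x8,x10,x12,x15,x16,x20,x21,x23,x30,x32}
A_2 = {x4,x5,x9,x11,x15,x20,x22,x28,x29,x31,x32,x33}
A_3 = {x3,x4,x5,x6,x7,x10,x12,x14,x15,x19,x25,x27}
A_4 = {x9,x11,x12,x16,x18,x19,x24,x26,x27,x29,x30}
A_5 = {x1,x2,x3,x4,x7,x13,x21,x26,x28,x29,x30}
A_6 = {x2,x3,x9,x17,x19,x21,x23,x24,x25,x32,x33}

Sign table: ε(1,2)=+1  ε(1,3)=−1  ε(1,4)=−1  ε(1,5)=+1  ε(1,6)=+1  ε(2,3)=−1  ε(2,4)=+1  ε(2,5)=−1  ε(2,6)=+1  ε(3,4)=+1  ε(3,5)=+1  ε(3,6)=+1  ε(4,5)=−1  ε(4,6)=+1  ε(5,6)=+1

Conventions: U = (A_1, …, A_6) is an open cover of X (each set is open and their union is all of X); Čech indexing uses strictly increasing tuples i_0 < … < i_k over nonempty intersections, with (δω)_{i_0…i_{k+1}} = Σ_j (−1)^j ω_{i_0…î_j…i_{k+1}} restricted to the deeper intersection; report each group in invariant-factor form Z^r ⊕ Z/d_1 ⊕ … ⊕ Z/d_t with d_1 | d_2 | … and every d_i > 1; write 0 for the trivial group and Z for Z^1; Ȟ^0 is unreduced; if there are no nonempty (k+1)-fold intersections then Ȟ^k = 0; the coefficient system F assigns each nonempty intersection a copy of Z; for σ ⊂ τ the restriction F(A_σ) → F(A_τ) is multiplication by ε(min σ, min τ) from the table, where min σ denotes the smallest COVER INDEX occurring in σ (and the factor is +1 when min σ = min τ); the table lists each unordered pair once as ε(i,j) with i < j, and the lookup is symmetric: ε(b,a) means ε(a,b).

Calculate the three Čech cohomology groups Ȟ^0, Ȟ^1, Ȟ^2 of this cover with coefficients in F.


nonempty intersections:
  A12={x15,x20,x32} A13={x10,x12,x15} A14={x12,x16,x30} A15={x1,x21,x30} A16={x21,x23,x32} A23={x4,x5,x15} A24={x9,x11,x29} A25={x4,x28,x29} A26={x9,x32,x33} A34={x12,x19,x27} A35={x3,x4,x7} A36={x3,x19,x25} A45={x26,x29,x30} A46={x9,x19,x24} A56={x2,x3,x21}
  A123={x15} A126={x32} A134={x12} A145={x30} A156={x21} A235={x4} A245={x29} A246={x9} A346={x19} A356={x3}
C dims 6,15,10; δ0: rk 6, SNF 1^5·2; δ1: rk 9, SNF 1^9
Ȟ^0: (6−6)−0=0 ⇒ 0
Ȟ^1: (15−9)−6=0 plus torsion [2] ⇒ Z/2
Ȟ^2: (10−0)−9=1 ⇒ Z

Ȟ^0 = 0,  Ȟ^1 = Z/2,  Ȟ^2 = Z


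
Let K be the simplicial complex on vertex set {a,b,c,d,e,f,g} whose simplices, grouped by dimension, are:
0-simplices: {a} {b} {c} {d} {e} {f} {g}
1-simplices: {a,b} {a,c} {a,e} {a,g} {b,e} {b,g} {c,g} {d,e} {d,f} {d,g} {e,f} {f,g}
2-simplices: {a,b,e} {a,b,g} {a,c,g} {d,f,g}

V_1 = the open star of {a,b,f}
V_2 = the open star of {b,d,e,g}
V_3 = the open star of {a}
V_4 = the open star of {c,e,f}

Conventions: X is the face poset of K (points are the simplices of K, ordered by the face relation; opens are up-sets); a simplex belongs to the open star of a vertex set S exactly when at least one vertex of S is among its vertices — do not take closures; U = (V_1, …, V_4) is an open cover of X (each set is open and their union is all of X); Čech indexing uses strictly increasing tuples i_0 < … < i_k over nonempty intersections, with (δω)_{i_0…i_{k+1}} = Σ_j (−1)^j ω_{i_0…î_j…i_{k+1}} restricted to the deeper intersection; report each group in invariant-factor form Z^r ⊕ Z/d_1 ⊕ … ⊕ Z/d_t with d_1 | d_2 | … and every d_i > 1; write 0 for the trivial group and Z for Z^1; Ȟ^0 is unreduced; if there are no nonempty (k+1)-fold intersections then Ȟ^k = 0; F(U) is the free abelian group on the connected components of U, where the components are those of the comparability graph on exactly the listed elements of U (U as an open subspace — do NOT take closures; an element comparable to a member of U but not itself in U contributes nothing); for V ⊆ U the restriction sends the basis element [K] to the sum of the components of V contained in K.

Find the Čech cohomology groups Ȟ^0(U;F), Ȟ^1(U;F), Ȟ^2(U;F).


Ȟ^0 ≅ Z, Ȟ^1 ≅ Z and Ȟ^2 ≅ 0

nerve simplices:
  V1={{a},{b},{f},{a,b},{a,c},{a,e},{a,g},{b,e},{b,g},{d,f},{e,f},{f,g},{a,b,e},{a,b,g},{a,c,g},{d,f,g}} V2={{b},{d},{e},{g},{a,b},{a,e},{a,g},{b,e},{b,g},{c,g},{d,e},{d,f},{d,g},{e,f},{f,g},{a,b,e},{a,b,g},{a,c,g},{d,f,g}} V3={{a},{a,b},{a,c},{a,e},{a,g},{a,b,e},{a,b,g},{a,c,g}} V4={{c},{e},{f},{a,c},{a,e},{b,e},{c,g},{d,e},{d,f},{e,f},{f,g},{a,b,e},{a,c,g},{d,f,g}}
  V12={{b},{a,b},{a,e},{a,g},{b,e},{b,g},{d,f},{e,f},{f,g},{a,b,e},{a,b,g},{a,c,g},{d,f,g}} V13={{a},{a,b},{a,c},{a,e},{a,g},{a,b,e},{a,b,g},{a,c,g}} V14={{f},{a,c},{a,e},{b,e},{d,f},{e,f},{f,g},{a,b,e},{a,c,g},{d,f,g}} V23={{a,b},{a,e},{a,g},{a,b,e},{a,b,g},{a,c,g}} V24={{e},{a,e},{b,e},{c,g},{d,e},{d,f},{e,f},{f,g},{a,b,e},{a,c,g},{d,f,g}} V34={{a,c},{a,e},{a,b,e},{a,c,g}}
  V123={{a,b},{a,e},{a,g},{a,b,e},{a,b,g},{a,c,g}} V124={{a,e},{b,e},{d,f},{e,f},{f,g},{a,b,e},{a,c,g},{d,f,g}} V134={{a,c},{a,e},{a,b,e},{a,c,g}} V234={{a,e},{a,b,e},{a,c,g}}
  V1234={{a,e},{a,b,e},{a,c,g}}
components per intersection:
  V1: {{a},{b},{a,b},{a,c},{a,e},{a,g},{b,e},{b,g},{a,b,e},{a,b,g},{a,c,g}} {{f},{d,f},{e,f},{f,g},{d,f,g}}
  V2: {{b},{d},{e},{g},{a,b},{a,e},{a,g},{b,e},{b,g},{c,g},{d,e},{d,f},{d,g},{e,f},{f,g},{a,b,e},{a,b,g},{a,c,g},{d,f,g}}
  V3: {{a},{a,b},{a,c},{a,e},{a,g},{a,b,e},{a,b,g},{a,c,g}}
  V4: {{c},{a,c},{c,g},{a,c,g}} {{e},{f},{a,e},{b,e},{d,e},{d,f},{e,f},{f,g},{a,b,e},{d,f,g}}
  V12: {{b},{a,b},{a,e},{a,g},{b,e},{b,g},{a,b,e},{a,b,g},{a,c,g}} {{d,f},{f,g},{d,f,g}} {{e,f}}
  V13: {{a},{a,b},{a,c},{a,e},{a,g},{a,b,e},{a,b,g},{a,c,g}}
  V14: {{f},{d,f},{e,f},{f,g},{d,f,g}} {{a,c},{a,c,g}} {{a,e},{b,e},{a,b,e}}
  V23: {{a,b},{a,e},{a,g},{a,b,e},{a,b,g},{a,c,g}}
  V24: {{e},{a,e},{b,e},{d,e},{e,f},{a,b,e}} {{c,g},{a,c,g}} {{d,f},{f,g},{d,f,g}}
  V34: {{a,c},{a,c,g}} {{a,e},{a,b,e}}
  V123: {{a,b},{a,e},{a,g},{a,b,e},{a,b,g},{a,c,g}}
  V124: {{a,e},{b,e},{a,b,e}} {{d,f},{f,g},{d,f,g}} {{e,f}} {{a,c,g}}
  V134: {{a,c},{a,c,g}} {{a,e},{a,b,e}}
  V234: {{a,e},{a,b,e}} {{a,c,g}}
  V1234: {{a,e},{a,b,e}} {{a,c,g}}
C dims 6,13,9,2; δ0: rk 5, SNF 1^5; δ1: rk 7, SNF 1^7; δ2: rk 2, SNF 1^2
degree 0: 6−5−0 = 1 → Ȟ^0 ≅ Z
degree 1: 13−7−5 = 1 → Ȟ^1 ≅ Z
degree 2: 9−2−7 = 0 → Ȟ^2 ≅ 0


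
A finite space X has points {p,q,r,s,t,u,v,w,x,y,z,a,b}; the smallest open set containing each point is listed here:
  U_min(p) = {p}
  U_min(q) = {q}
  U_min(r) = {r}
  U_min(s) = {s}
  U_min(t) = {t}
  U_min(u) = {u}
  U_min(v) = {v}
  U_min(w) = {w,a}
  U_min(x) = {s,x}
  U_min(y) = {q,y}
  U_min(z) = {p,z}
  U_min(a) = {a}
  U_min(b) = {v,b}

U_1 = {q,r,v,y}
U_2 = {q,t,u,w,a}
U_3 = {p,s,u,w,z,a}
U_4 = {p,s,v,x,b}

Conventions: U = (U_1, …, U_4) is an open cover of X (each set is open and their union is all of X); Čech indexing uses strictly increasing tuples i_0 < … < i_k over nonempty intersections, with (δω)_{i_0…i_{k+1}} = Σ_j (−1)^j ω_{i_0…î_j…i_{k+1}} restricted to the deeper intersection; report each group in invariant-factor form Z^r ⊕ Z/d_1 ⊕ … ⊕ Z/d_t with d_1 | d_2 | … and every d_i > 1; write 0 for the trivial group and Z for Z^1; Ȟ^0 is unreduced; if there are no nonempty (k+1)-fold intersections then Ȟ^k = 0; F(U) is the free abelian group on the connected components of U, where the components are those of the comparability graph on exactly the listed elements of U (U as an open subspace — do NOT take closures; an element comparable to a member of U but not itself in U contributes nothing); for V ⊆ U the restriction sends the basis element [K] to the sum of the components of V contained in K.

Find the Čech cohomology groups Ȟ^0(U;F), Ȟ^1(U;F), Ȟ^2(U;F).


nonempty intersections:
  U12={q} U14={v} U23={u,w,a} U34={p,s}
components per intersection:
  U1: {q,y} {r} {v}
  U2: {q} {t} {u} {w,a}
  U3: {p,z} {s} {u} {w,a}
  U4: {p} {s,x} {v,b}
  U12: {q}
  U14: {v}
  U23: {u} {w,a}
  U34: {p} {s}
C dims 14,6; δ0: rk 6, SNF 1^6
Ȟ^0: (14−6)−0=8 ⇒ Z^8
Ȟ^1: (6−0)−6=0 ⇒ 0
Ȟ^2: (0−0)−0=0 ⇒ 0

Ȟ^0(U;F) ≅ Z^8,  Ȟ^1(U;F) ≅ 0,  Ȟ^2(U;F) ≅ 0


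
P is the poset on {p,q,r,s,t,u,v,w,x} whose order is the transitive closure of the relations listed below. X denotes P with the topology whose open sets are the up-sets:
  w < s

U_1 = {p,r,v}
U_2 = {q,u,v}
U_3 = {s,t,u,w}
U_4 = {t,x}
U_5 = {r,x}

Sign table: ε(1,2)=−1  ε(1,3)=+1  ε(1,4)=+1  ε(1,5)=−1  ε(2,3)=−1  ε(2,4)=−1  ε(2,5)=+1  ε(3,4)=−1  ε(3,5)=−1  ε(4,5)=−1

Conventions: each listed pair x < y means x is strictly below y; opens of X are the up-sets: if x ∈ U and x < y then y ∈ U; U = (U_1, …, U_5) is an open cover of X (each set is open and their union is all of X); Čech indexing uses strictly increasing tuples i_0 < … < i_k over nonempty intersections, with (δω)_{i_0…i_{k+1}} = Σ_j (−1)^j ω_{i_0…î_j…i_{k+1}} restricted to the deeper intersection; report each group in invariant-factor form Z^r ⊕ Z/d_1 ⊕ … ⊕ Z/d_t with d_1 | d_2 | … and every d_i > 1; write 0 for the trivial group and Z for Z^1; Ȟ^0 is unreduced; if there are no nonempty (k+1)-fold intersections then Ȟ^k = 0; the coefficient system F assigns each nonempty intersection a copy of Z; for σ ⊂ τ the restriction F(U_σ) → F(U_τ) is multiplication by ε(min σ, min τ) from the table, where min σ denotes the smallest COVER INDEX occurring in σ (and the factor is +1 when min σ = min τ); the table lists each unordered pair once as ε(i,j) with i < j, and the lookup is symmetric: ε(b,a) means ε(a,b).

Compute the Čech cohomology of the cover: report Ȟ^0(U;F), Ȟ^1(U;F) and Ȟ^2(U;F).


Ȟ^0(U;F) ≅ 0, Ȟ^1(U;F) ≅ Z/2 and Ȟ^2(U;F) ≅ 0

intersection data:
  U12={v} U15={r} U23={u} U34={t} U45={x}
C dims 5,5; δ0: rk 5, SNF 1^4·2
Ȟ^0 = (5 − 5) − 0 = 0, so Ȟ^0 ≅ 0
Ȟ^1 = (5 − 0) − 5 = 0 plus torsion [2], so Ȟ^1 ≅ Z/2
Ȟ^2 = (0 − 0) − 0 = 0, so Ȟ^2 ≅ 0


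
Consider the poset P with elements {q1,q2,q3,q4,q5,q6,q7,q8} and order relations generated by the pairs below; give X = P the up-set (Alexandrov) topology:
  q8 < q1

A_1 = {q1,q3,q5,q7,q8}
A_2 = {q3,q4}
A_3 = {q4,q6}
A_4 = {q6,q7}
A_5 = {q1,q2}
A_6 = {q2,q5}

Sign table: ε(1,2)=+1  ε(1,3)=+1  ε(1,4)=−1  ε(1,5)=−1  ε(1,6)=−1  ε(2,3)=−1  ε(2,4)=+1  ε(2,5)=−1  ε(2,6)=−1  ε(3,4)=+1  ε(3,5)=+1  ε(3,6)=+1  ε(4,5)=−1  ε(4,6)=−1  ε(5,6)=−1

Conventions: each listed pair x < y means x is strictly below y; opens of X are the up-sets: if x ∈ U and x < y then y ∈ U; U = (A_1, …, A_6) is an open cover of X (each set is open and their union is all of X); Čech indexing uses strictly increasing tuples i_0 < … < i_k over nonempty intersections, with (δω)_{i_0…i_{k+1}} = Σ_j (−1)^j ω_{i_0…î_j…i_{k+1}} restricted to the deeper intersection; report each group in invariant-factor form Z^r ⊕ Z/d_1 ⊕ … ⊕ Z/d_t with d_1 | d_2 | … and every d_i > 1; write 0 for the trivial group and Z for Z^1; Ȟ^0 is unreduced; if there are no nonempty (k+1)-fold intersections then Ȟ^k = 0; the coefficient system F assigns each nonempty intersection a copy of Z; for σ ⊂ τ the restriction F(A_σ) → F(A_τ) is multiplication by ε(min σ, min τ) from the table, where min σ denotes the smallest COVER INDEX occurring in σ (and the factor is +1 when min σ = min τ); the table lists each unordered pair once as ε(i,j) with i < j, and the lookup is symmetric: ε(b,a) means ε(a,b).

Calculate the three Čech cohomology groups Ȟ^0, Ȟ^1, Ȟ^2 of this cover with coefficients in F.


nerve of the cover:
  A12={q3} A14={q7} A15={q1} A16={q5} A23={q4} A34={q6} A56={q2}
C dims 6,7; δ0: rk 6, SNF 1^5·2
Ȟ^0 = (6 − 6) − 0 = 0, so Ȟ^0 ≅ 0
Ȟ^1 = (7 − 0) − 6 = 1 plus torsion [2], so Ȟ^1 ≅ Z ⊕ Z/2
Ȟ^2 = (0 − 0) − 0 = 0, so Ȟ^2 ≅ 0

Ȟ^0(U;F) ≅ 0,  Ȟ^1(U;F) ≅ Z ⊕ Z/2,  Ȟ^2(U;F) ≅ 0


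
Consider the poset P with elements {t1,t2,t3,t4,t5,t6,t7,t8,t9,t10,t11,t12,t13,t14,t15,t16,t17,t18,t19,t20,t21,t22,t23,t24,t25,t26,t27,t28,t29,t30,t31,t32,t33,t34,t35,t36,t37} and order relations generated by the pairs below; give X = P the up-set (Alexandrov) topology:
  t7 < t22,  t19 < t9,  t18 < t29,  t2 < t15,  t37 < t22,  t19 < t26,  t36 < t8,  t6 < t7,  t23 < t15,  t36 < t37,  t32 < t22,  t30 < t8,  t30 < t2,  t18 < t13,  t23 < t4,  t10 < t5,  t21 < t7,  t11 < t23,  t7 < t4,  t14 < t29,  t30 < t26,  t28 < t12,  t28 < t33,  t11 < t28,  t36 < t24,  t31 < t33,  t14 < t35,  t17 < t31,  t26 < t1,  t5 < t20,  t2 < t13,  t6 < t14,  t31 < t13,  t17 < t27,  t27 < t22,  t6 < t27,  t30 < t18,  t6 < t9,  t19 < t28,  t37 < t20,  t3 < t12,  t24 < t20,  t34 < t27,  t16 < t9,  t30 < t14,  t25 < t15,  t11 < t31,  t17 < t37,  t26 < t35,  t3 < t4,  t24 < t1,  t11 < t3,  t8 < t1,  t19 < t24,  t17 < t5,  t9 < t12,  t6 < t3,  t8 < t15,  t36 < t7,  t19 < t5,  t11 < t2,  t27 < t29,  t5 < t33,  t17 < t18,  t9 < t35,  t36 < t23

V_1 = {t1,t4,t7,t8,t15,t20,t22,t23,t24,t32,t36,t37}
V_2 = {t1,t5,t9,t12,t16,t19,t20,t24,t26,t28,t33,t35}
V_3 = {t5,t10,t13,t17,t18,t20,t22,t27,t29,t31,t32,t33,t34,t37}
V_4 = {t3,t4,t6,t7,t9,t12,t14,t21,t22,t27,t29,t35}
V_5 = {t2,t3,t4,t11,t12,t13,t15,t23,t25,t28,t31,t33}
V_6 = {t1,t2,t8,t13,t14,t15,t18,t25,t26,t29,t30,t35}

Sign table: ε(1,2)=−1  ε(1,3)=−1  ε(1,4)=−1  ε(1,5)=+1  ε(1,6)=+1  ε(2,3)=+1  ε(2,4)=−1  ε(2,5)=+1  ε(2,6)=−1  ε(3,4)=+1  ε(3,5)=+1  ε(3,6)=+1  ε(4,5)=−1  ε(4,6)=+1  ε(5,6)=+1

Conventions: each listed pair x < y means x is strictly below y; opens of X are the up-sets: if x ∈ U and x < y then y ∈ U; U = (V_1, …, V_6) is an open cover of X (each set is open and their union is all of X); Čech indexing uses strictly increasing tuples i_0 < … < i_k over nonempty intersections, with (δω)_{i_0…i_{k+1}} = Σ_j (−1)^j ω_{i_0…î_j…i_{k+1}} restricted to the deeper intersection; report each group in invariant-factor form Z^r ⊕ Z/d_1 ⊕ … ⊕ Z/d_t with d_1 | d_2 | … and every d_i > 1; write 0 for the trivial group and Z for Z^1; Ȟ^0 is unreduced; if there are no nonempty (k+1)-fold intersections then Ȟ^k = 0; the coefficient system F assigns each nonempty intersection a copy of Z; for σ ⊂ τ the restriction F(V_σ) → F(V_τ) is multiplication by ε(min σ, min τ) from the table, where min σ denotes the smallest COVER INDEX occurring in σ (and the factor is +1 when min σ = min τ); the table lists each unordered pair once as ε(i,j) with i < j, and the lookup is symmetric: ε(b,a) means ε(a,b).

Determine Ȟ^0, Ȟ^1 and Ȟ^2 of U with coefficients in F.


Ȟ^0(U;F) ≅ 0, Ȟ^1(U;F) ≅ Z/2 and Ȟ^2(U;F) ≅ Z

nonempty overlaps:
  V12={t1,t20,t24} V13={t20,t22,t32,t37} V14={t4,t7,t22} V15={t4,t15,t23} V16={t1,t8,t15} V23={t5,t20,t33} V24={t9,t12,t35} V25={t12,t28,t33} V26={t1,t26,t35} V34={t22,t27,t29} V35={t13,t31,t33} V36={t13,t18,t29} V45={t3,t4,t12} V46={t14,t29,t35} V56={t2,t13,t15,t25}
  V123={t20} V126={t1} V134={t22} V145={t4} V156={t15} V235={t33} V245={t12} V246={t35} V346={t29} V356={t13}
C dims 6,15,10; δ0: rk 6, SNF 1^5·2; δ1: rk 9, SNF 1^9
degree 0: 6−6−0 = 0 → Ȟ^0 ≅ 0
degree 1: 15−9−6 = 0 plus torsion [2] → Ȟ^1 ≅ Z/2
degree 2: 10−0−9 = 1 → Ȟ^2 ≅ Z


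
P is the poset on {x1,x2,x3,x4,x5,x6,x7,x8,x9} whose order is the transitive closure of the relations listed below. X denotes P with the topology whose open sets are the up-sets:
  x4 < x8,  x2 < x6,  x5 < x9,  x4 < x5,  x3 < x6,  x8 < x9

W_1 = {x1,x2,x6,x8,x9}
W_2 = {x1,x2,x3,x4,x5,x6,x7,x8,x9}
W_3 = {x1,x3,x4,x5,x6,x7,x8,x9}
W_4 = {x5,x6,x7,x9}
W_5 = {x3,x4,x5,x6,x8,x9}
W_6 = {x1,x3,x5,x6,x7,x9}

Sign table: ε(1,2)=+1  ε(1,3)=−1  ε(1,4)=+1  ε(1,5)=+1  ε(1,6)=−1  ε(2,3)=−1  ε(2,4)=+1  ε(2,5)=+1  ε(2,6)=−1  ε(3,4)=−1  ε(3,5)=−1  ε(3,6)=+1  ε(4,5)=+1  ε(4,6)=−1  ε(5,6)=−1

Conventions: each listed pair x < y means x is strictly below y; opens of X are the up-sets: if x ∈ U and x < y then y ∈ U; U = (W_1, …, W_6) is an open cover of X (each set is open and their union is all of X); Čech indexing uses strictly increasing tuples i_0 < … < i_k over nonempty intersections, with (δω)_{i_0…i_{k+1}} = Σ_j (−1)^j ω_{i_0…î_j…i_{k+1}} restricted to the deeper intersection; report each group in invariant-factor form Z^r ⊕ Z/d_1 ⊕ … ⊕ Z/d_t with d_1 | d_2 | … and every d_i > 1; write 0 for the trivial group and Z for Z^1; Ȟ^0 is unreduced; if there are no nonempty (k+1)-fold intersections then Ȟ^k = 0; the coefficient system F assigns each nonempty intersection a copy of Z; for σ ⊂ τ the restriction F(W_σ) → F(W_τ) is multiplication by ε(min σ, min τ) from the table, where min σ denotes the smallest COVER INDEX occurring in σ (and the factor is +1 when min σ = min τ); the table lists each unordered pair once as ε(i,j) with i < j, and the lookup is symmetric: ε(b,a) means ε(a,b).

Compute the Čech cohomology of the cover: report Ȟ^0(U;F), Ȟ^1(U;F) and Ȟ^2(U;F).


Ȟ^0(U;F) ≅ Z, Ȟ^1(U;F) ≅ 0, Ȟ^2(U;F) ≅ 0

intersection data:
  W12={x1,x2,x6,x8,x9} W13={x1,x6,x8,x9} W14={x6,x9} W15={x6,x8,x9} W16={x1,x6,x9} W23={x1,x3,x4,x5,x6,x7,x8,x9} W24={x5,x6,x7,x9} W25={x3,x4,x5,x6,x8,x9} W26={x1,x3,x5,x6,x7,x9} W34={x5,x6,x7,x9} W35={x3,x4,x5,x6,x8,x9} W36={x1,x3,x5,x6,x7,x9} W45={x5,x6,x9} W46={x5,x6,x7,x9} W56={x3,x5,x6,x9}
  W123={x1,x6,x8,x9} W124={x6,x9} W125={x6,x8,x9} W126={x1,x6,x9} W134={x6,x9} W135={x6,x8,x9} W136={x1,x6,x9} W145={x6,x9} W146={x6,x9} W156={x6,x9} W234={x5,x6,x7,x9} W235={x3,x4,x5,x6,x8,x9} W236={x1,x3,x5,x6,x7,x9} W245={x5,x6,x9} W246={x5,x6,x7,x9} W256={x3,x5,x6,x9} W345={x5,x6,x9} W346={x5,x6,x7,x9} W356={x3,x5,x6,x9} W456={x5,x6,x9}
  W1234={x6,x9} W1235={x6,x8,x9} W1236={x1,x6,x9} W1245={x6,x9} W1246={x6,x9} W1256={x6,x9} W1345={x6,x9} W1346={x6,x9} W1356={x6,x9} W1456={x6,x9} W2345={x5,x6,x9} W2346={x5,x6,x7,x9} W2356={x3,x5,x6,x9} W2456={x5,x6,x9} W3456={x5,x6,x9}
  W12345={x6,x9} W12346={x6,x9} W12356={x6,x9} W12456={x6,x9} W13456={x6,x9} W23456={x5,x6,x9}
  W123456={x6,x9}
C dims 6,15,20,15; δ0: rk 5, SNF 1^5; δ1: rk 10, SNF 1^10; δ2: rk 10, SNF 1^10
Ȟ^0 = (6 − 5) − 0 = 1, so Ȟ^0 ≅ Z
Ȟ^1 = (15 − 10) − 5 = 0, so Ȟ^1 ≅ 0
Ȟ^2 = (20 − 10) − 10 = 0, so Ȟ^2 ≅ 0


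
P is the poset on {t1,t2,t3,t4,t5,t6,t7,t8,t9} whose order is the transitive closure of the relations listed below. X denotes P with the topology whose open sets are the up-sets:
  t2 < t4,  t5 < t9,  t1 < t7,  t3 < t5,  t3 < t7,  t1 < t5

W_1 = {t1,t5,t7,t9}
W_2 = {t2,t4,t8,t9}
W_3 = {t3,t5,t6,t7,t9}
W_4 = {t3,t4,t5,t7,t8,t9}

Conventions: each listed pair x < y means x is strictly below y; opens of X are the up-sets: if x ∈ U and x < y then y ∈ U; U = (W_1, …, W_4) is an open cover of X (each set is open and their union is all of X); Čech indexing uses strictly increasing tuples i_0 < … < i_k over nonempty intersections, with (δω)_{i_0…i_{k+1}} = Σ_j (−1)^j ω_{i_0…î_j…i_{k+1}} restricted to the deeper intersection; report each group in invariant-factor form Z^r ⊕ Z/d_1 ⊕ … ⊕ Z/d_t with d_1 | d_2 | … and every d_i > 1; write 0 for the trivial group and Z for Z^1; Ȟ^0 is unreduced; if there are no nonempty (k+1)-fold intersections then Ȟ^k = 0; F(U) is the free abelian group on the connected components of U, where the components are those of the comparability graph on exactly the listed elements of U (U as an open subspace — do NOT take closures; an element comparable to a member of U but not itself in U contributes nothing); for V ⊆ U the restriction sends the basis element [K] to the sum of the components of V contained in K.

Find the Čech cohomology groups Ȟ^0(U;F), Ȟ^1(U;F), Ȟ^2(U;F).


intersection data:
  W12={t9} W13={t5,t7,t9} W14={t5,t7,t9} W23={t9} W24={t4,t8,t9} W34={t3,t5,t7,t9}
  W123={t9} W124={t9} W134={t5,t7,t9} W234={t9}
  W1234={t9}
components per intersection:
  W1: {t1,t5,t7,t9}
  W2: {t2,t4} {t8} {t9}
  W3: {t3,t5,t7,t9} {t6}
  W4: {t3,t5,t7,t9} {t4} {t8}
  W12: {t9}
  W13: {t5,t9} {t7}
  W14: {t5,t9} {t7}
  W23: {t9}
  W24: {t4} {t8} {t9}
  W34: {t3,t5,t7,t9}
  W123: {t9}
  W124: {t9}
  W134: {t5,t9} {t7}
  W234: {t9}
  W1234: {t9}
C dims 9,10,5,1; δ0: rk 5, SNF 1^5; δ1: rk 4, SNF 1^4; δ2: rk 1, SNF 1^1
Ȟ^0 = (9 − 5) − 0 = 4, so Ȟ^0 ≅ Z^4
Ȟ^1 = (10 − 4) − 5 = 1, so Ȟ^1 ≅ Z
Ȟ^2 = (5 − 1) − 4 = 0, so Ȟ^2 ≅ 0

Ȟ^0 = Z^4; Ȟ^1 = Z; Ȟ^2 = 0


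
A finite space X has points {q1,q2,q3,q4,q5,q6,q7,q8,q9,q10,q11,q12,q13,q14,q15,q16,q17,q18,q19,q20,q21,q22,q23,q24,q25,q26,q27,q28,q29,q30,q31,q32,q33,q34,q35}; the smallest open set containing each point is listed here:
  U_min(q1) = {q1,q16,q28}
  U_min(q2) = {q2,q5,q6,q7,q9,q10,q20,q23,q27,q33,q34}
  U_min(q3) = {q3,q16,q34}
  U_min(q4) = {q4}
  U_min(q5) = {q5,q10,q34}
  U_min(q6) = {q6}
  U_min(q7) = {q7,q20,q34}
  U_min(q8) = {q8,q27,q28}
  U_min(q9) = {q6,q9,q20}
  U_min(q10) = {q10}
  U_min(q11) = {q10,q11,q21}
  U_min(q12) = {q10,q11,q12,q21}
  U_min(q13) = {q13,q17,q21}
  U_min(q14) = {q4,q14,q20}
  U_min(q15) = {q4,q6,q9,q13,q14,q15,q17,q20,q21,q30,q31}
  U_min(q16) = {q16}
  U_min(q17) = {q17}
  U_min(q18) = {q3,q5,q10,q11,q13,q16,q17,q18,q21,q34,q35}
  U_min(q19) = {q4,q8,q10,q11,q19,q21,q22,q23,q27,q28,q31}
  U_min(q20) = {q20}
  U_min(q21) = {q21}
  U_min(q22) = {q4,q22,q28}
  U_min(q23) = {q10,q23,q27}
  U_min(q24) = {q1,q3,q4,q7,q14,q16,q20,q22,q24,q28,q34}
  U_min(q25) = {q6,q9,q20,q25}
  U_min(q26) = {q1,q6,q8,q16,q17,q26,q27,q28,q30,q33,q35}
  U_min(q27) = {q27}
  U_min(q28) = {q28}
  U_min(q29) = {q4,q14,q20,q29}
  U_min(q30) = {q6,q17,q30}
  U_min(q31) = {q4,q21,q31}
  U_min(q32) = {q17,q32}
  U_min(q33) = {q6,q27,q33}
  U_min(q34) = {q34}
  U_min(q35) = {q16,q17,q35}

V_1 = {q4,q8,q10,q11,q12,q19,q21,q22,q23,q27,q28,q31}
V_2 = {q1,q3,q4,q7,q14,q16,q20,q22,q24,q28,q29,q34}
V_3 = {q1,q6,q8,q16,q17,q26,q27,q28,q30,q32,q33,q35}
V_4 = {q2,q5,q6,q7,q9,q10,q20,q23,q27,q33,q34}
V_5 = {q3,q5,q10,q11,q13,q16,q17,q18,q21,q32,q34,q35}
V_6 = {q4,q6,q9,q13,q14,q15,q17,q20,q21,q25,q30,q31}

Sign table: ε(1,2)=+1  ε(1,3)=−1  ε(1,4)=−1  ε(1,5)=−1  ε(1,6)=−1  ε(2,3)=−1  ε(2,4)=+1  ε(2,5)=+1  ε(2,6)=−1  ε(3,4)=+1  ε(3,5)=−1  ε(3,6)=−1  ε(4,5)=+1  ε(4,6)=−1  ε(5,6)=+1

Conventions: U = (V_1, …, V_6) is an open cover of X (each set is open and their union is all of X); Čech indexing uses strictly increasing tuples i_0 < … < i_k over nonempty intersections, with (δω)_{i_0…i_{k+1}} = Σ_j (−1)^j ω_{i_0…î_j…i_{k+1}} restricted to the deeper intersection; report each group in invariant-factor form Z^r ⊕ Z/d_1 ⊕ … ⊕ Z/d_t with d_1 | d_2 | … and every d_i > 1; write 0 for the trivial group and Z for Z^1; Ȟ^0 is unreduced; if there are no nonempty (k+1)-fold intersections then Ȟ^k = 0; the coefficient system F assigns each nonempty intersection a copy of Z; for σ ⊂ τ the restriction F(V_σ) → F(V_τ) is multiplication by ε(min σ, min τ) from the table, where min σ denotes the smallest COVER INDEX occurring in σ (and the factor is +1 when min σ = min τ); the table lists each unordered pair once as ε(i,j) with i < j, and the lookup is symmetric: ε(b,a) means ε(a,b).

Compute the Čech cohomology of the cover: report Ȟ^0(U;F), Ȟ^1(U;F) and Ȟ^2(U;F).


intersection data:
  V12={q4,q22,q28} V13={q8,q27,q28} V14={q10,q23,q27} V15={q10,q11,q21} V16={q4,q21,q31} V23={q1,q16,q28} V24={q7,q20,q34} V25={q3,q16,q34} V26={q4,q14,q20} V34={q6,q27,q33} V35={q16,q17,q32,q35} V36={q6,q17,q30} V45={q5,q10,q34} V46={q6,q9,q20} V56={q13,q17,q21}
  V123={q28} V126={q4} V134={q27} V145={q10} V156={q21} V235={q16} V245={q34} V246={q20} V346={q6} V356={q17}
C dims 6,15,10; δ0: rk 6, SNF 1^5·2; δ1: rk 9, SNF 1^9
Ȟ^0 = (6 − 6) − 0 = 0, so Ȟ^0 ≅ 0
Ȟ^1 = (15 − 9) − 6 = 0 plus torsion [2], so Ȟ^1 ≅ Z/2
Ȟ^2 = (10 − 0) − 9 = 1, so Ȟ^2 ≅ Z

Ȟ^0(U;F) ≅ 0; Ȟ^1(U;F) ≅ Z/2; Ȟ^2(U;F) ≅ Z


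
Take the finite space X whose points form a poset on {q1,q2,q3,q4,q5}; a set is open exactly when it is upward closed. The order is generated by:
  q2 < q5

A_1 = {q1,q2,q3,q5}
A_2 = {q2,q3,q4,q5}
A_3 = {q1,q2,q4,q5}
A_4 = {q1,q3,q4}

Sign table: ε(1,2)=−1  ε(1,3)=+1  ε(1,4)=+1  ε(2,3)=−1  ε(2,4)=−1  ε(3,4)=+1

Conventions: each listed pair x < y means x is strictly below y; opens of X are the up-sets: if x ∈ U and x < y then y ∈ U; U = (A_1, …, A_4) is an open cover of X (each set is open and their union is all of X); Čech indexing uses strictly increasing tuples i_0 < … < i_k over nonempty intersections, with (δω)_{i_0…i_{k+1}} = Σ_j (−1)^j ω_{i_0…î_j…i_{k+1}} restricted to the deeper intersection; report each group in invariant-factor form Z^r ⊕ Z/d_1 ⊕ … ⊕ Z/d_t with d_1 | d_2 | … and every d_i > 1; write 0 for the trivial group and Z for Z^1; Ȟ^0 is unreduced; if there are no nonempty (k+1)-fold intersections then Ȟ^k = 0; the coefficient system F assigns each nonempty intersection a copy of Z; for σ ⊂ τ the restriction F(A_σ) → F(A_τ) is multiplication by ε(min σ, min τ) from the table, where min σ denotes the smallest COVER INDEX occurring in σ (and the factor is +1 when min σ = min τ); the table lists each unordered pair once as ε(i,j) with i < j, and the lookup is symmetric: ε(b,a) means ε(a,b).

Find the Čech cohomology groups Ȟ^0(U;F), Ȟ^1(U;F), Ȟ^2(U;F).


intersection data:
  A12={q2,q3,q5} A13={q1,q2,q5} A14={q1,q3} A23={q2,q4,q5} A24={q3,q4} A34={q1,q4}
  A123={q2,q5} A124={q3} A134={q1} A234={q4}
C dims 4,6,4; δ0: rk 3, SNF 1^3; δ1: rk 3, SNF 1^3
Ȟ^0 = (4 − 3) − 0 = 1, so Ȟ^0 ≅ Z
Ȟ^1 = (6 − 3) − 3 = 0, so Ȟ^1 ≅ 0
Ȟ^2 = (4 − 0) − 3 = 1, so Ȟ^2 ≅ Z

Ȟ^0(U;F) ≅ Z,  Ȟ^1(U;F) ≅ 0,  Ȟ^2(U;F) ≅ Z


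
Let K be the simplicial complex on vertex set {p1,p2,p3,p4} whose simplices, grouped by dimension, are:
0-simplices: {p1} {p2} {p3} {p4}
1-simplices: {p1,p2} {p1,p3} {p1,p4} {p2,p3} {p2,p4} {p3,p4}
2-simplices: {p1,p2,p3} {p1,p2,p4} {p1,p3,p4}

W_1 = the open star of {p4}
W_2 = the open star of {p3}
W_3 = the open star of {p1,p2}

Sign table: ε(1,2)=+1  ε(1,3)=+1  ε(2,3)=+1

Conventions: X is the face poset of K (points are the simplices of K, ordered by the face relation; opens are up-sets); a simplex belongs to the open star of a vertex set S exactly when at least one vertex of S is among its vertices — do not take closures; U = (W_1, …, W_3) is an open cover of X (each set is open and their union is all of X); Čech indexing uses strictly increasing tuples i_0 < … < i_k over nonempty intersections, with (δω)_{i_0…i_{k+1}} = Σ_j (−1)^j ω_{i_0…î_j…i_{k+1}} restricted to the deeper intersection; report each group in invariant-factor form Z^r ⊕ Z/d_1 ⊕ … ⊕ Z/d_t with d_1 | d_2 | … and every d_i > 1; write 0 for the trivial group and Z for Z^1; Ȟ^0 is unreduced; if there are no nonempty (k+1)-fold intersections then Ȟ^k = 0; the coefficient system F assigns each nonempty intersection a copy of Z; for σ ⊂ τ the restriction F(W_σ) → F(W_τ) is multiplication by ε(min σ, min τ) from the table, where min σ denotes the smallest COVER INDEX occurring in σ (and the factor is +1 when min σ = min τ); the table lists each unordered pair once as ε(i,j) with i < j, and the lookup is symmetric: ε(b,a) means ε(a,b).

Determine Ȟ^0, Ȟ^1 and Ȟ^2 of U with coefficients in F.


cover nerve:
  W1={{p4},{p1,p4},{p2,p4},{p3,p4},{p1,p2,p4},{p1,p3,p4}} W2={{p3},{p1,p3},{p2,p3},{p3,p4},{p1,p2,p3},{p1,p3,p4}} W3={{p1},{p2},{p1,p2},{p1,p3},{p1,p4},{p2,p3},{p2,p4},{p1,p2,p3},{p1,p2,p4},{p1,p3,p4}}
  W12={{p3,p4},{p1,p3,p4}} W13={{p1,p4},{p2,p4},{p1,p2,p4},{p1,p3,p4}} W23={{p1,p3},{p2,p3},{p1,p2,p3},{p1,p3,p4}}
  W123={{p1,p3,p4}}
C dims 3,3,1; δ0: rk 2, SNF 1^2; δ1: rk 1, SNF 1^1
Ȟ^0: (3−2)−0=1 ⇒ Z
Ȟ^1: (3−1)−2=0 ⇒ 0
Ȟ^2: (1−0)−1=0 ⇒ 0

Ȟ^0 = Z, Ȟ^1 = 0, Ȟ^2 = 0


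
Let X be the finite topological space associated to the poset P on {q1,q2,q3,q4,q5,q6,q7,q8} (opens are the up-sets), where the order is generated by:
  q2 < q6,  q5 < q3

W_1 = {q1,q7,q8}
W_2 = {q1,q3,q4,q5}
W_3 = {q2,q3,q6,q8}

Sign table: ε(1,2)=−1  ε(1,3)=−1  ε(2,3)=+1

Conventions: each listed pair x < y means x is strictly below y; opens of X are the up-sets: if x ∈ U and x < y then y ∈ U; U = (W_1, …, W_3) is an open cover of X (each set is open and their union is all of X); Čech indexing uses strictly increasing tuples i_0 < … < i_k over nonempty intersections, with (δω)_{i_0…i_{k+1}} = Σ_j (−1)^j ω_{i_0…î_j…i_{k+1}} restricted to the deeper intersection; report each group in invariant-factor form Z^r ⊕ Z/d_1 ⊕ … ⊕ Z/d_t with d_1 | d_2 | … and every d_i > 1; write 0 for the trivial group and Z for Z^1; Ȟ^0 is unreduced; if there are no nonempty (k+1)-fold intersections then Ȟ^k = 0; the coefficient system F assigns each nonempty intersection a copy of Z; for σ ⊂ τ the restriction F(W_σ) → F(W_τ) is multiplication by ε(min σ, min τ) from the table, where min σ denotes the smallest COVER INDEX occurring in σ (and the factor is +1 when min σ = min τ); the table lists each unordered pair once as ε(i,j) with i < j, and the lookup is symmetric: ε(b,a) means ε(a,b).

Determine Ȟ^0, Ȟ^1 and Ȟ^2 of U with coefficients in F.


Ȟ^0 = Z, Ȟ^1 = Z, Ȟ^2 = 0

nonempty intersections:
  W12={q1} W13={q8} W23={q3}
C dims 3,3; δ0: rk 2, SNF 1^2
Ȟ^0: (3−2)−0=1 ⇒ Z
Ȟ^1: (3−0)−2=1 ⇒ Z
Ȟ^2: (0−0)−0=0 ⇒ 0


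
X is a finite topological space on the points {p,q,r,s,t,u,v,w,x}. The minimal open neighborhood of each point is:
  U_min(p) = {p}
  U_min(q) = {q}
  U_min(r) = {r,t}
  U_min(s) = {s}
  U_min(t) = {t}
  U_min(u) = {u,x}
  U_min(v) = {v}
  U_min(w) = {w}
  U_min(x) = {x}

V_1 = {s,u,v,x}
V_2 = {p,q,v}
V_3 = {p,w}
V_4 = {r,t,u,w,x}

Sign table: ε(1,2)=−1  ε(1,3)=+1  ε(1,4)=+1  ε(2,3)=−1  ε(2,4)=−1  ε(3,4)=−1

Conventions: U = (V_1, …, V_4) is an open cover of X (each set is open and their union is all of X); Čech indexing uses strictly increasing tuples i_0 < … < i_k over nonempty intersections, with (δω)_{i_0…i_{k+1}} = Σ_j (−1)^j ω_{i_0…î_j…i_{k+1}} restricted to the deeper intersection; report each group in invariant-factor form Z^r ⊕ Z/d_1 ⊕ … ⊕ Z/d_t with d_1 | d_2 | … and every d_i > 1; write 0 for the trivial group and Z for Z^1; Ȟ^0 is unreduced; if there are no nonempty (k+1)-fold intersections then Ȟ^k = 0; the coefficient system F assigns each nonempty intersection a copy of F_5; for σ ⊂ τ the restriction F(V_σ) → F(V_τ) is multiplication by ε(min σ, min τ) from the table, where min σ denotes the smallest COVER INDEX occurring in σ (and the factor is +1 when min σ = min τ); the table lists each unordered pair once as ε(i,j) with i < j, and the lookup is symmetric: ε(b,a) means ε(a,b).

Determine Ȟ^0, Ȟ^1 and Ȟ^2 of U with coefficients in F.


Ȟ^0 ≅ 0, Ȟ^1 ≅ 0, Ȟ^2 ≅ 0

cover nerve:
  V12={v} V14={u,x} V23={p} V34={w}
C dims 4,4; δ0: rk_F5 4
Ȟ^0: (4−4)−0=0 ⇒ 0
Ȟ^1: (4−0)−4=0 ⇒ 0
Ȟ^2: (0−0)−0=0 ⇒ 0


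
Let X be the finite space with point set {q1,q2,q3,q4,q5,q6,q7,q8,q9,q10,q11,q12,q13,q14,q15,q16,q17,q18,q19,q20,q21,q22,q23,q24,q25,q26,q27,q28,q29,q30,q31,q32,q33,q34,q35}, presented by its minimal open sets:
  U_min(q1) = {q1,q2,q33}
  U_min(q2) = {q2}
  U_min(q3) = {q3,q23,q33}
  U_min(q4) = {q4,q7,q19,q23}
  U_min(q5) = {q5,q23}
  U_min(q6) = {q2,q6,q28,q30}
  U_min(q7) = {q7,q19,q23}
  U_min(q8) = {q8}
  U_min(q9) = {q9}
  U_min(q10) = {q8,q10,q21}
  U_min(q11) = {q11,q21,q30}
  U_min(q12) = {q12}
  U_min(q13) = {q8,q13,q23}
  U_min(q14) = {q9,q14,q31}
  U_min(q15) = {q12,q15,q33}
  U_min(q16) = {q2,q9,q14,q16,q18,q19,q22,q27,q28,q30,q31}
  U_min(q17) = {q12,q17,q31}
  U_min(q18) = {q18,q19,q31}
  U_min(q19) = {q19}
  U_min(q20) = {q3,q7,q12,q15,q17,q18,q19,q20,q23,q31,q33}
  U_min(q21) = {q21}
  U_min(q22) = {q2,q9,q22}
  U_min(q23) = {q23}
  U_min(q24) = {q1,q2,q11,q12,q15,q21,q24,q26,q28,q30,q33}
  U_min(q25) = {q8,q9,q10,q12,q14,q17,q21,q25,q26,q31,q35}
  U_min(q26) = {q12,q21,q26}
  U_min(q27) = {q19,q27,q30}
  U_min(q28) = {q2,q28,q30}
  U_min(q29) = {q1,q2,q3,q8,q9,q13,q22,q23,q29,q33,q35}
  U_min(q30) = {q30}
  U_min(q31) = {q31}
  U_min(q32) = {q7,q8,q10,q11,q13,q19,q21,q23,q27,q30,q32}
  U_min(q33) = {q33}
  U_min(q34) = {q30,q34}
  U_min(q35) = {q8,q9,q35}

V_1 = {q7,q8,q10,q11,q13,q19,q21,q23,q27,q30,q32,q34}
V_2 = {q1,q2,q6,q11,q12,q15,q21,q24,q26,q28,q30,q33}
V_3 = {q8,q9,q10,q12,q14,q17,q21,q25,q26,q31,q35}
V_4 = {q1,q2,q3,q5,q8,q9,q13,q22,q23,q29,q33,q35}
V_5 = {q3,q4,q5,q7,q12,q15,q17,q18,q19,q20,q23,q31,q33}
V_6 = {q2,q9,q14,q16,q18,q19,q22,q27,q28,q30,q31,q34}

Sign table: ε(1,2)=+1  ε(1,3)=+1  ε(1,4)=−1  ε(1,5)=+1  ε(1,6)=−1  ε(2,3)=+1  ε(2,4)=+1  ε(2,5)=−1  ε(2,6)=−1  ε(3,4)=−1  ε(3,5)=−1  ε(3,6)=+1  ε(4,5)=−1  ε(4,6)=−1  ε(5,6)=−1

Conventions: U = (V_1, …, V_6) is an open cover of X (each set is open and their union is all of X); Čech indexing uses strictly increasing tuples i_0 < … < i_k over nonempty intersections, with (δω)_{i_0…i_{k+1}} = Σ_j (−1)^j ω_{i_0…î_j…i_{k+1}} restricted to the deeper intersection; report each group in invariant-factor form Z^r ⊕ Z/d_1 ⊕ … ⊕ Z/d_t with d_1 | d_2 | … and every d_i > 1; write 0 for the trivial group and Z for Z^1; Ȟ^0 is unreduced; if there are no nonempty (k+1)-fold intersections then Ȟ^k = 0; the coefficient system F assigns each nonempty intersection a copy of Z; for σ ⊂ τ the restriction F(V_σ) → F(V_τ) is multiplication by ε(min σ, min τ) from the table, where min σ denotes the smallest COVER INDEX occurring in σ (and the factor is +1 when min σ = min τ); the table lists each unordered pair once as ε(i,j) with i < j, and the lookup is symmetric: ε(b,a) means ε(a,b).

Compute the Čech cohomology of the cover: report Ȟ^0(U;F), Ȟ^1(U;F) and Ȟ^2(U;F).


nerve simplices:
  V12={q11,q21,q30} V13={q8,q10,q21} V14={q8,q13,q23} V15={q7,q19,q23} V16={q19,q27,q30,q34} V23={q12,q21,q26} V24={q1,q2,q33} V25={q12,q15,q33} V26={q2,q28,q30} V34={q8,q9,q35} V35={q12,q17,q31} V36={q9,q14,q31} V45={q3,q5,q23,q33} V46={q2,q9,q22} V56={q18,q19,q31}
  V123={q21} V126={q30} V134={q8} V145={q23} V156={q19} V235={q12} V245={q33} V246={q2} V346={q9} V356={q31}
C dims 6,15,10; δ0: rk 6, SNF 1^5·2; δ1: rk 9, SNF 1^9
degree 0: 6−6−0 = 0 → Ȟ^0 ≅ 0
degree 1: 15−9−6 = 0 plus torsion [2] → Ȟ^1 ≅ Z/2
degree 2: 10−0−9 = 1 → Ȟ^2 ≅ Z

Ȟ^0 = 0, Ȟ^1 = Z/2, Ȟ^2 = Z
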